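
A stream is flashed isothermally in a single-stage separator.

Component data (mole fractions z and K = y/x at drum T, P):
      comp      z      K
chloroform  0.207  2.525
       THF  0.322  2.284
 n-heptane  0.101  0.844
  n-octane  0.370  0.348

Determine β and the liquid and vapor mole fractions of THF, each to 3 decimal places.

Iterate (Newton) starting at β = 0.44:
  β = 0.440: g = 0.0979, g' = -0.701 → β = 0.580
  β = 0.580: g = -0.0005, g' = -0.720 → β = 0.579
Converged at β = 0.579.
Compositions from xᵢ = zᵢ/(1+β(Kᵢ−1)), yᵢ = Kᵢxᵢ:
  chloroform: x = 0.110, y = 0.278
  THF: x = 0.185, y = 0.422
  n-heptane: x = 0.111, y = 0.094
  n-octane: x = 0.594, y = 0.207

β = 0.579, x_THF = 0.185, y_THF = 0.422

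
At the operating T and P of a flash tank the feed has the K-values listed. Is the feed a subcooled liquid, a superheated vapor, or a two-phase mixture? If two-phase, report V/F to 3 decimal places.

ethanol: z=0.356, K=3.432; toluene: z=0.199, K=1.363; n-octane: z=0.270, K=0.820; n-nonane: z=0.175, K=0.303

ΣzᵢKᵢ = 1.767; Σzᵢ/Kᵢ = 1.157.
Both exceed 1, so a two-phase solution exists.
Rachford–Rice: g(ψ) = Σ zᵢ(Kᵢ−1)/(1+ψ(Kᵢ−1)) = 0.
Newton–Raphson from ψ = 0.35:
  ψ = 0.350: g = 0.3186, g' = -0.794 → ψ = 0.751
  ψ = 0.751: g = 0.0507, g' = -0.666 → ψ = 0.827
  ψ = 0.827: g = -0.0023, g' = -0.734 → ψ = 0.824
Converged at ψ = 0.824.

two-phase, V/F = 0.824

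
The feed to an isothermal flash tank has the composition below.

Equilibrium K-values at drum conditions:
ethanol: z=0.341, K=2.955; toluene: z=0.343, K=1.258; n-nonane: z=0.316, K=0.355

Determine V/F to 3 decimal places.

V/F = 0.678

Rachford–Rice: g(V/F) = Σ zᵢ(Kᵢ−1)/(1+V/F(Kᵢ−1)) = 0.
Feasibility: ΣzᵢKᵢ = 1.551, Σzᵢ/Kᵢ = 1.278 — both > 1, two phases present.
Iterate (Newton) starting at V/F = 0.51:
  V/F = 0.510: g = 0.1083, g' = -0.637 → V/F = 0.680
  V/F = 0.680: g = -0.0017, g' = -0.674 → V/F = 0.678
Converged at V/F = 0.678.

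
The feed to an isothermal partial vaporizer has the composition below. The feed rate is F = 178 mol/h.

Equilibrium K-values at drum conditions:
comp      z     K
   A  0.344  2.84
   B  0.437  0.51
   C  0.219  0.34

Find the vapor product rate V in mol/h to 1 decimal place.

V = 48.1 mol/h

Material balance + equilibrium reduce to Σ zᵢ(Kᵢ−1)/(1+β(Kᵢ−1)) = 0.
g(0) = ΣzᵢKᵢ − 1 = 0.274 and g(1) = 1 − Σzᵢ/Kᵢ = -0.622, so a root lies in (0, 1).
Newton iteration, β⁰ = 0.5:
  β = 0.500: g = -0.1697, g' = -0.713 → β = 0.262
  β = 0.262: g = 0.0068, g' = -0.808 → β = 0.270
Converged at β = 0.270.
Then V = β·F = 0.2703·178 = 48.1 mol/h and L = F − V = 129.9 mol/h.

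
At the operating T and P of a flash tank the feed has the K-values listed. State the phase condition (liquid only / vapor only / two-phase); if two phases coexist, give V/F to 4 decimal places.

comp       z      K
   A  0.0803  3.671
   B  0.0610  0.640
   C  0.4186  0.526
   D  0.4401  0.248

liquid only

ΣzᵢKᵢ = 0.6631; Σzᵢ/Kᵢ = 2.6876.
Since ΣzᵢKᵢ < 1 the mixture is below its bubble point — single liquid phase.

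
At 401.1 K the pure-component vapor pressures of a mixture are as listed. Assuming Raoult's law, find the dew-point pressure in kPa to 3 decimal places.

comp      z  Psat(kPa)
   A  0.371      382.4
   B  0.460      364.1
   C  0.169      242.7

At the dew point ψ → 1, so Σzᵢ/Kᵢ = 1 with Kᵢ = Pᵢˢᵃᵗ/P ⇒ 1/P = Σzᵢ/Pᵢˢᵃᵗ.
1/P = 0.371/382.4 + 0.460/364.1 + 0.169/242.7 = 0.002930 ⇒ P = 341.307 kPa

Pdew = 341.307 kPa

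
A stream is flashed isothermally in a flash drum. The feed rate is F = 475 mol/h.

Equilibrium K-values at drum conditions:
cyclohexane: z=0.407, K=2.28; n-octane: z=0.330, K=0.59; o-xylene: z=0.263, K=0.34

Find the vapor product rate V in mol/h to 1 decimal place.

V = 147.0 mol/h

Material balance + equilibrium reduce to Σ zᵢ(Kᵢ−1)/(1+V/F(Kᵢ−1)) = 0.
Check two-phase: ΣzᵢKᵢ = 1.212 > 1 and Σzᵢ/Kᵢ = 1.511 > 1, so g(0) = 0.212 > 0 and g(1) = -0.511 < 0.
Iterate (Newton) starting at V/F = 0.5:
  V/F = 0.500: g = -0.1116, g' = -0.591 → V/F = 0.311
  V/F = 0.311: g = -0.0009, g' = -0.595 → V/F = 0.310
Converged at V/F = 0.310.
Then V = V/F·F = 0.3096·475 = 147.0 mol/h and L = F − V = 328.0 mol/h.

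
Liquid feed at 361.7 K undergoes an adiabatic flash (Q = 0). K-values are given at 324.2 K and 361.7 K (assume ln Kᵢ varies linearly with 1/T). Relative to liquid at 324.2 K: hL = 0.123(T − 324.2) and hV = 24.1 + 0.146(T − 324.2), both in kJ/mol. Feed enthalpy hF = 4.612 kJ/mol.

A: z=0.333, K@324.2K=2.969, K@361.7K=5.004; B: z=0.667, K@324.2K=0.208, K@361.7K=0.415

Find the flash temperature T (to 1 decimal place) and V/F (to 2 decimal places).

T = 331.7 K, V/F = 0.15

Adiabatic flash: solve Rachford–Rice at each trial T, then check hF = ψ·hV(T) + (1−ψ)·hL(T).
  T = 324.2 K: K = (2.969, 0.208), RR gives ψ = 0.082, H_out = 1.969 kJ/mol
  T = 361.7 K: K = (5.004, 0.415), RR gives ψ = 0.403, H_out = 14.664 kJ/mol
  T = 342.9 K: K = (3.907, 0.299), RR gives ψ = 0.246, H_out = 8.327 kJ/mol
  T = 333.5 K: K = (3.417, 0.250), RR gives ψ = 0.168, H_out = 5.235 kJ/mol
  T = 328.9 K: K = (3.190, 0.229), RR gives ψ = 0.127, H_out = 3.659 kJ/mol
  T = 331.2 K: K = (3.302, 0.239), RR gives ψ = 0.148, H_out = 4.455 kJ/mol
Linear interpolation between T = 331.2 (H_out = 4.455) and T = 333.5 (H_out = 5.235) on hF = 4.612 gives T ≈ 331.7 K, at which ψ = 0.15.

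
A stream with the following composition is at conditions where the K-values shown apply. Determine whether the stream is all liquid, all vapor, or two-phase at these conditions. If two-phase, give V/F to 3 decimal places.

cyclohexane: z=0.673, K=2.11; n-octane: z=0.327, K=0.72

all vapor

ΣzᵢKᵢ = 1.655; Σzᵢ/Kᵢ = 0.773.
Since Σzᵢ/Kᵢ < 1 the mixture is above its dew point — single vapor phase.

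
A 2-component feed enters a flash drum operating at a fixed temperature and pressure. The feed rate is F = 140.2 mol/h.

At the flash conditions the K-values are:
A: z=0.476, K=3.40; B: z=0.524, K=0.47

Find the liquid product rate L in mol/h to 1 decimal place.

Rachford–Rice: g(β) = Σ zᵢ(Kᵢ−1)/(1+β(Kᵢ−1)) = 0.
g(0) = ΣzᵢKᵢ − 1 = 0.865 and g(1) = 1 − Σzᵢ/Kᵢ = -0.255, so a root lies in (0, 1).
Binary case is linear: z₁(K₁−1)(1+β(K₂−1)) + z₂(K₂−1)(1+β(K₁−1)) = 0
⇒ β = [z₁(K₁−1)+z₂(K₂−1)] / [−(K₁−1)(K₂−1)] = 0.8647/1.2720 = 0.680
Then V = β·F = 0.6798·140.2 = 95.3 mol/h and L = F − V = 44.9 mol/h.

L = 44.9 mol/h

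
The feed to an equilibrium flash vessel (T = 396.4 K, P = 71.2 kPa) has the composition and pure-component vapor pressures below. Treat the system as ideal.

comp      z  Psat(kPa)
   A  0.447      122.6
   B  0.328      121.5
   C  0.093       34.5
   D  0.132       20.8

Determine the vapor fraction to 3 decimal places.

Raoult's law: Kᵢ = Pᵢˢᵃᵗ/P = Pᵢˢᵃᵗ/71.2.
  K_A = 122.6/71.2 = 1.72191, K_B = 121.5/71.2 = 1.70646, K_C = 34.5/71.2 = 0.48455, K_D = 20.8/71.2 = 0.29213
Let ψ = V/F and solve Σ zᵢ(Kᵢ−1)/(1+ψ(Kᵢ−1)) = 0.
g(0) = ΣzᵢKᵢ − 1 = 0.413 and g(1) = 1 − Σzᵢ/Kᵢ = -0.096, so a root lies in (0, 1).
Iterate (Newton) starting at ψ = 0.5:
  ψ = 0.500: g = 0.1991, g' = -0.418 → ψ = 0.976
  ψ = 0.976: g = -0.0721, g' = -0.929 → ψ = 0.898
  ψ = 0.898: g = -0.0083, g' = -0.731 → ψ = 0.887
Converged at ψ = 0.887.

ψ = 0.887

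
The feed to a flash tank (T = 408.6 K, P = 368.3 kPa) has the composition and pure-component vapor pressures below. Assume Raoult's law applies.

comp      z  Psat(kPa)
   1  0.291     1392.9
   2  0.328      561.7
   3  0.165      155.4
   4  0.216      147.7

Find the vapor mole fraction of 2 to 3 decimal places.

Raoult's law: Kᵢ = Pᵢˢᵃᵗ/P = Pᵢˢᵃᵗ/368.3.
  K_1 = 1392.9/368.3 = 3.78197, K_2 = 561.7/368.3 = 1.52512, K_3 = 155.4/368.3 = 0.42194, K_4 = 147.7/368.3 = 0.40103
Rachford–Rice: g(ψ) = Σ zᵢ(Kᵢ−1)/(1+ψ(Kᵢ−1)) = 0.
Feasibility: ΣzᵢKᵢ = 1.757, Σzᵢ/Kᵢ = 1.222 — both > 1, two phases present.
Newton–Raphson from ψ = 0.5:
  ψ = 0.500: g = 0.1562, g' = -0.718 → ψ = 0.718
  ψ = 0.718: g = 0.0054, g' = -0.698 → ψ = 0.725
Converged at ψ = 0.725.
Compositions from xᵢ = zᵢ/(1+ψ(Kᵢ−1)), yᵢ = Kᵢxᵢ:
  1: x = 0.096, y = 0.365
  2: x = 0.238, y = 0.362
  3: x = 0.284, y = 0.120
  4: x = 0.382, y = 0.153

y_2 = 0.362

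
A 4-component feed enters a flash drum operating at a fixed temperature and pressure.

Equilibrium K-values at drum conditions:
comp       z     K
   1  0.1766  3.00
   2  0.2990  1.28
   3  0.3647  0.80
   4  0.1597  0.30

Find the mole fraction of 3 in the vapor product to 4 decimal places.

Let ψ = V/F and solve Σ zᵢ(Kᵢ−1)/(1+ψ(Kᵢ−1)) = 0.
Check two-phase: ΣzᵢKᵢ = 1.2522 > 1 and Σzᵢ/Kᵢ = 1.2807 > 1, so g(0) = 0.2522 > 0 and g(1) = -0.2807 < 0.
Newton iteration, ψ⁰ = 0.5:
  ψ = 0.5000: g = -0.00299, g' = -0.3979 → ψ = 0.4925
Converged at ψ = 0.4925.
Compositions from xᵢ = zᵢ/(1+ψ(Kᵢ−1)), yᵢ = Kᵢxᵢ:
  1: x = 0.0890, y = 0.2669
  2: x = 0.2628, y = 0.3363
  3: x = 0.4045, y = 0.3236
  4: x = 0.2437, y = 0.0731

y_3 = 0.3236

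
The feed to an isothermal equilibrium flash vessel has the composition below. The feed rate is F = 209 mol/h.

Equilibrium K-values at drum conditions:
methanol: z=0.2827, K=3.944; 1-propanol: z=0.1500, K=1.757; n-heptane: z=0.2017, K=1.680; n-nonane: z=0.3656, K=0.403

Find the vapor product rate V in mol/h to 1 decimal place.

Rachford–Rice: g(β) = Σ zᵢ(Kᵢ−1)/(1+β(Kᵢ−1)) = 0.
g(0) = ΣzᵢKᵢ − 1 = 0.8647 and g(1) = 1 − Σzᵢ/Kᵢ = -0.1843, so a root lies in (0, 1).
Iterate (Newton) starting at β = 0.5:
  β = 0.5000: g = 0.21027, g' = -0.7629 → β = 0.7756
  β = 0.7756: g = 0.00834, g' = -0.7533 → β = 0.7867
  β = 0.7867: g = -0.00003, g' = -0.7594 → β = 0.7866
Converged at β = 0.7866.
Then V = β·F = 0.7866·209 = 164.4 mol/h and L = F − V = 44.6 mol/h.

V = 164.4 mol/h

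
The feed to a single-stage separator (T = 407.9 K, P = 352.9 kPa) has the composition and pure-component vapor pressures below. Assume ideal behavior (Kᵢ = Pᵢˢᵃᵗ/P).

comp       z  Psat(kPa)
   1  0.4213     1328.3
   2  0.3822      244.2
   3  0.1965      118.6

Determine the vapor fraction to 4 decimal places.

Raoult's law: Kᵢ = Pᵢˢᵃᵗ/P = Pᵢˢᵃᵗ/352.9.
  K_1 = 1328.3/352.9 = 3.763956, K_2 = 244.2/352.9 = 0.691981, K_3 = 118.6/352.9 = 0.336073
Rachford–Rice: g(ψ) = Σ zᵢ(Kᵢ−1)/(1+ψ(Kᵢ−1)) = 0.
Feasibility: ΣzᵢKᵢ = 1.9163, Σzᵢ/Kᵢ = 1.2490 — both > 1, two phases present.
Iterate (Newton) starting at ψ = 0.5:
  ψ = 0.5000: g = 0.15441, g' = -0.8120 → ψ = 0.6902
  ψ = 0.6902: g = 0.01018, g' = -0.7343 → ψ = 0.7040
Converged at ψ = 0.7040.

ψ = 0.7040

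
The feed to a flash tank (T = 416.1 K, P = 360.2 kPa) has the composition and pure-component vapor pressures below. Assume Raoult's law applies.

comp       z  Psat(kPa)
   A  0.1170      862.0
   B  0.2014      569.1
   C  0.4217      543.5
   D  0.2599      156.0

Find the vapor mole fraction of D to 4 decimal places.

Raoult's law: Kᵢ = Pᵢˢᵃᵗ/P = Pᵢˢᵃᵗ/360.2.
  K_A = 862.0/360.2 = 2.393115, K_B = 569.1/360.2 = 1.579956, K_C = 543.5/360.2 = 1.508884, K_D = 156.0/360.2 = 0.433093
Material balance + equilibrium reduce to Σ zᵢ(Kᵢ−1)/(1+ψ(Kᵢ−1)) = 0.
g(0) = ΣzᵢKᵢ − 1 = 0.3471 and g(1) = 1 − Σzᵢ/Kᵢ = -0.0559, so a root lies in (0, 1).
Newton iteration, ψ⁰ = 0.35:
  ψ = 0.3500: g = 0.20501, g' = -0.3581 → ψ = 0.9225
  ψ = 0.9225: g = -0.01540, g' = -0.4899 → ψ = 0.8910
  ψ = 0.8910: g = -0.00036, g' = -0.4674 → ψ = 0.8903
Converged at ψ = 0.8903.
Compositions from xᵢ = zᵢ/(1+ψ(Kᵢ−1)), yᵢ = Kᵢxᵢ:
  A: x = 0.0522, y = 0.1250
  B: x = 0.1328, y = 0.2099
  C: x = 0.2902, y = 0.4379
  D: x = 0.5247, y = 0.2273

y_D = 0.2273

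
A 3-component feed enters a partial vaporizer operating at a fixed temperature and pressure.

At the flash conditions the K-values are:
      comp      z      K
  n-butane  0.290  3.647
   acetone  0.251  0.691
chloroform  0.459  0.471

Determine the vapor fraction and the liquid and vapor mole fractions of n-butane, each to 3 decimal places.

ψ = 0.368, x_n-butane = 0.147, y_n-butane = 0.536

Material balance + equilibrium reduce to Σ zᵢ(Kᵢ−1)/(1+ψ(Kᵢ−1)) = 0.
Check two-phase: ΣzᵢKᵢ = 1.447 > 1 and Σzᵢ/Kᵢ = 1.417 > 1, so g(0) = 0.447 > 0 and g(1) = -0.417 < 0.
Newton–Raphson from ψ = 0.5:
  ψ = 0.500: g = -0.0915, g' = -0.647 → ψ = 0.359
  ψ = 0.359: g = 0.0069, g' = -0.761 → ψ = 0.368
Converged at ψ = 0.368.
Compositions from xᵢ = zᵢ/(1+ψ(Kᵢ−1)), yᵢ = Kᵢxᵢ:
  n-butane: x = 0.147, y = 0.536
  acetone: x = 0.283, y = 0.196
  chloroform: x = 0.570, y = 0.268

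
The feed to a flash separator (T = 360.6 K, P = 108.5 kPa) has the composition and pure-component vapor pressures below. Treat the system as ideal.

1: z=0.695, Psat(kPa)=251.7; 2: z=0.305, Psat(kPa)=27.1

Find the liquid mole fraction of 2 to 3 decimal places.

x_2 = 0.638

Raoult's law: Kᵢ = Pᵢˢᵃᵗ/P = Pᵢˢᵃᵗ/108.5.
  K_1 = 251.7/108.5 = 2.31982, K_2 = 27.1/108.5 = 0.24977
Binary case is linear: z₁(K₁−1)(1+ψ(K₂−1)) + z₂(K₂−1)(1+ψ(K₁−1)) = 0
⇒ ψ = [z₁(K₁−1)+z₂(K₂−1)] / [−(K₁−1)(K₂−1)] = 0.6885/0.9902 = 0.695
Compositions from xᵢ = zᵢ/(1+ψ(Kᵢ−1)), yᵢ = Kᵢxᵢ:
  1: x = 0.362, y = 0.841
  2: x = 0.638, y = 0.159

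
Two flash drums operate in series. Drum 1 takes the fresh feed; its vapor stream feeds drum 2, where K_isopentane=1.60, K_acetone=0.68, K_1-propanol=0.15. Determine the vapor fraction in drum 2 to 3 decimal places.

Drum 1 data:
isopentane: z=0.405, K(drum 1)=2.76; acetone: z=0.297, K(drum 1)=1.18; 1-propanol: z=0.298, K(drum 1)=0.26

V/F (drum 2) = 0.317

Drum 1:
Rachford–Rice: g(ψ₁) = Σ zᵢ(Kᵢ−1)/(1+ψ₁(Kᵢ−1)) = 0.
Check two-phase: ΣzᵢKᵢ = 1.546 > 1 and Σzᵢ/Kᵢ = 1.545 > 1, so g(0) = 0.546 > 0 and g(1) = -0.545 < 0.
Newton–Raphson from ψ₁ = 0.5:
  ψ₁ = 0.500: g = 0.0782, g' = -0.774 → ψ₁ = 0.601
  ψ₁ = 0.601: g = -0.0025, g' = -0.833 → ψ₁ = 0.598
Converged at ψ₁ = 0.598.
Drum-1 compositions:
  isopentane: x = 0.197, y = 0.545
  acetone: x = 0.268, y = 0.316
  1-propanol: x = 0.535, y = 0.139
Drum-2 feed = drum-1 vapor: z₂ = (0.5446, 0.3164, 0.1390).
Drum 2:
Rachford–Rice: g(ψ₂) = Σ zᵢ(Kᵢ−1)/(1+ψ₂(Kᵢ−1)) = 0.
Feasibility: ΣzᵢKᵢ = 1.107, Σzᵢ/Kᵢ = 1.732 — both > 1, two phases present.
Newton iteration, ψ₂⁰ = 0.5:
  ψ₂ = 0.500: g = -0.0746, g' = -0.466 → ψ₂ = 0.340
  ψ₂ = 0.340: g = -0.0083, g' = -0.375 → ψ₂ = 0.318
  ψ₂ = 0.318: g = -0.0001, g' = -0.367 → ψ₂ = 0.317
Converged at ψ₂ = 0.317.
  isopentane: x = 0.457, y = 0.732
  acetone: x = 0.352, y = 0.239
  1-propanol: x = 0.190, y = 0.029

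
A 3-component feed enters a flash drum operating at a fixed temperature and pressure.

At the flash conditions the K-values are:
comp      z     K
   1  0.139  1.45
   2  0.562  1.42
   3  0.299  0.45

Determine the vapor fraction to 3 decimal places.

ψ = 0.572

Let ψ = V/F and solve Σ zᵢ(Kᵢ−1)/(1+ψ(Kᵢ−1)) = 0.
Check two-phase: ΣzᵢKᵢ = 1.134 > 1 and Σzᵢ/Kᵢ = 1.156 > 1, so g(0) = 0.134 > 0 and g(1) = -0.156 < 0.
Newton–Raphson from ψ = 0.5:
  ψ = 0.500: g = 0.0193, g' = -0.259 → ψ = 0.575
  ψ = 0.575: g = -0.0006, g' = -0.275 → ψ = 0.572
Converged at ψ = 0.572.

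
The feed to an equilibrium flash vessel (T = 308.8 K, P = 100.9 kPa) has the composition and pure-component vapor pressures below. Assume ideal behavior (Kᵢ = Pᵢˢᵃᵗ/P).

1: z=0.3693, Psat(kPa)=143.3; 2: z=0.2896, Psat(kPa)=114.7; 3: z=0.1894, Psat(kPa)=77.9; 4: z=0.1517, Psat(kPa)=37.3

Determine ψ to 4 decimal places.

ψ = 0.3709

Raoult's law: Kᵢ = Pᵢˢᵃᵗ/P = Pᵢˢᵃᵗ/100.9.
  K_1 = 143.3/100.9 = 1.420218, K_2 = 114.7/100.9 = 1.136769, K_3 = 77.9/100.9 = 0.772052, K_4 = 37.3/100.9 = 0.369673
Material balance + equilibrium reduce to Σ zᵢ(Kᵢ−1)/(1+ψ(Kᵢ−1)) = 0.
Check two-phase: ΣzᵢKᵢ = 1.0560 > 1 and Σzᵢ/Kᵢ = 1.1705 > 1, so g(0) = 0.0560 > 0 and g(1) = -0.1705 < 0.
Newton–Raphson from ψ = 0.5:
  ψ = 0.5000: g = -0.02304, g' = -0.1903 → ψ = 0.3790
  ψ = 0.3790: g = -0.00136, g' = -0.1693 → ψ = 0.3709
Converged at ψ = 0.3709.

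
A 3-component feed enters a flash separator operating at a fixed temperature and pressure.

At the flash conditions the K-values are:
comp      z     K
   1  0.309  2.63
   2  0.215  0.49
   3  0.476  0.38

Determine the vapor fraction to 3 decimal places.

Material balance + equilibrium reduce to Σ zᵢ(Kᵢ−1)/(1+ψ(Kᵢ−1)) = 0.
Feasibility: ΣzᵢKᵢ = 1.099, Σzᵢ/Kᵢ = 1.809 — both > 1, two phases present.
Iterate (Newton) starting at ψ = 0.5:
  ψ = 0.500: g = -0.2974, g' = -0.734 → ψ = 0.095
  ψ = 0.095: g = 0.0073, g' = -0.884 → ψ = 0.103
Converged at ψ = 0.103.

ψ = 0.103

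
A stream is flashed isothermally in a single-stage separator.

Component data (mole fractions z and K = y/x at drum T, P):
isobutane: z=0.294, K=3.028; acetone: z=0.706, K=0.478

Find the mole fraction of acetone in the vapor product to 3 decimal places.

y_acetone = 0.380

Material balance + equilibrium reduce to Σ zᵢ(Kᵢ−1)/(1+ψ(Kᵢ−1)) = 0.
g(0) = ΣzᵢKᵢ − 1 = 0.228 and g(1) = 1 − Σzᵢ/Kᵢ = -0.574, so a root lies in (0, 1).
Newton iteration, ψ⁰ = 0.34:
  ψ = 0.340: g = -0.0952, g' = -0.708 → ψ = 0.206
  ψ = 0.206: g = 0.0079, g' = -0.844 → ψ = 0.215
Converged at ψ = 0.215.
Compositions from xᵢ = zᵢ/(1+ψ(Kᵢ−1)), yᵢ = Kᵢxᵢ:
  isobutane: x = 0.205, y = 0.620
  acetone: x = 0.795, y = 0.380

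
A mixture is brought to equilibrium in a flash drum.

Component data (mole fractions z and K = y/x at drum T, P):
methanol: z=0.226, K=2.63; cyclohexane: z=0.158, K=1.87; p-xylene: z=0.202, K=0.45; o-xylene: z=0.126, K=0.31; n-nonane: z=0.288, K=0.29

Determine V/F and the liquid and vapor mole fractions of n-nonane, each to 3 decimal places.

Material balance + equilibrium reduce to Σ zᵢ(Kᵢ−1)/(1+V/F(Kᵢ−1)) = 0.
Check two-phase: ΣzᵢKᵢ = 1.103 > 1 and Σzᵢ/Kᵢ = 2.019 > 1, so g(0) = 0.103 > 0 and g(1) = -1.019 < 0.
Iterate (Newton) starting at V/F = 0.5:
  V/F = 0.500: g = -0.3042, g' = -0.845 → V/F = 0.140
  V/F = 0.140: g = -0.0213, g' = -0.817 → V/F = 0.114
Converged at V/F = 0.114.
Compositions from xᵢ = zᵢ/(1+V/F(Kᵢ−1)), yᵢ = Kᵢxᵢ:
  methanol: x = 0.190, y = 0.501
  cyclohexane: x = 0.144, y = 0.269
  p-xylene: x = 0.216, y = 0.097
  o-xylene: x = 0.137, y = 0.042
  n-nonane: x = 0.313, y = 0.091

V/F = 0.114, x_n-nonane = 0.313, y_n-nonane = 0.091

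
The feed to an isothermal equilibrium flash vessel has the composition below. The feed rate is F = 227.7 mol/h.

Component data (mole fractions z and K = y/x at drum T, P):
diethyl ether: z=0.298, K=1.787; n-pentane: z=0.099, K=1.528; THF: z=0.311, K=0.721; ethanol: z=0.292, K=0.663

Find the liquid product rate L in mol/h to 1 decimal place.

Let β = V/F and solve Σ zᵢ(Kᵢ−1)/(1+β(Kᵢ−1)) = 0.
Check two-phase: ΣzᵢKᵢ = 1.102 > 1 and Σzᵢ/Kᵢ = 1.103 > 1, so g(0) = 0.102 > 0 and g(1) = -0.103 < 0.
Newton iteration, β⁰ = 0.43:
  β = 0.430: g = 0.0041, g' = -0.198 → β = 0.451
Converged at β = 0.451.
Then V = β·F = 0.4510·227.7 = 102.7 mol/h and L = F − V = 125.0 mol/h.

L = 125.0 mol/h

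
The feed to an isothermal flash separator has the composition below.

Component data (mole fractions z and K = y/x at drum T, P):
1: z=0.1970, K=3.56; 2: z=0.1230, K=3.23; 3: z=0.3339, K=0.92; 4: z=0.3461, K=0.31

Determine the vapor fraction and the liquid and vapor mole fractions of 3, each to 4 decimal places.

ψ = 0.4464, x_3 = 0.3463, y_3 = 0.3186

Iterate (Newton) starting at ψ = 0.52:
  ψ = 0.5200: g = -0.05697, g' = -0.7718 → ψ = 0.4462
  ψ = 0.4462: g = 0.00017, g' = -0.7813 → ψ = 0.4464
Converged at ψ = 0.4464.
Compositions from xᵢ = zᵢ/(1+ψ(Kᵢ−1)), yᵢ = Kᵢxᵢ:
  1: x = 0.0919, y = 0.3273
  2: x = 0.0616, y = 0.1991
  3: x = 0.3463, y = 0.3186
  4: x = 0.5002, y = 0.1550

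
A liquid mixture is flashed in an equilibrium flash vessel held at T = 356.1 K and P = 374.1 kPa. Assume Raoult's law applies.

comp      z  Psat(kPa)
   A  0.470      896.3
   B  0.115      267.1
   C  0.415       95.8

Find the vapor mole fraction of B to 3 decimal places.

Raoult's law: Kᵢ = Pᵢˢᵃᵗ/P = Pᵢˢᵃᵗ/374.1.
  K_A = 896.3/374.1 = 2.39588, K_B = 267.1/374.1 = 0.71398, K_C = 95.8/374.1 = 0.25608
Iterate (Newton) starting at β = 0.5:
  β = 0.500: g = -0.1436, g' = -0.913 → β = 0.343
  β = 0.343: g = -0.0071, g' = -0.844 → β = 0.334
Converged at β = 0.334.
Compositions from xᵢ = zᵢ/(1+β(Kᵢ−1)), yᵢ = Kᵢxᵢ:
  A: x = 0.320, y = 0.768
  B: x = 0.127, y = 0.091
  C: x = 0.552, y = 0.141

y_B = 0.091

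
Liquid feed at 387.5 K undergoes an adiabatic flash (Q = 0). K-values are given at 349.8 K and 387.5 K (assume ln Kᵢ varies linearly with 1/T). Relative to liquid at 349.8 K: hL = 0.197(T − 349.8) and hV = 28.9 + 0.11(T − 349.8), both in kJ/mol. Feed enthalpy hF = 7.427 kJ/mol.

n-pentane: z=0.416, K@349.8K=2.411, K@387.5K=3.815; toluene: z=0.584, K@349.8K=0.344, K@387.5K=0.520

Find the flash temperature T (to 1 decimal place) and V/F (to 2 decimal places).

Adiabatic flash: solve Rachford–Rice at each trial T, then check hF = ψ·hV(T) + (1−ψ)·hL(T).
  T = 349.8 K: K = (2.411, 0.344), RR gives ψ = 0.220, H_out = 6.365 kJ/mol
  T = 387.5 K: K = (3.815, 0.520), RR gives ψ = 0.659, H_out = 24.316 kJ/mol
  T = 368.6 K: K = (3.067, 0.427), RR gives ψ = 0.444, H_out = 15.800 kJ/mol
  T = 359.2 K: K = (2.728, 0.384), RR gives ψ = 0.338, H_out = 11.338 kJ/mol
  T = 354.5 K: K = (2.567, 0.364), RR gives ψ = 0.281, H_out = 8.938 kJ/mol
  T = 352.1 K: K = (2.486, 0.354), RR gives ψ = 0.251, H_out = 7.650 kJ/mol
Linear interpolation between T = 349.8 (H_out = 6.365) and T = 352.1 (H_out = 7.650) on hF = 7.427 gives T ≈ 351.7 K, at which ψ = 0.25.

T = 351.7 K, V/F = 0.25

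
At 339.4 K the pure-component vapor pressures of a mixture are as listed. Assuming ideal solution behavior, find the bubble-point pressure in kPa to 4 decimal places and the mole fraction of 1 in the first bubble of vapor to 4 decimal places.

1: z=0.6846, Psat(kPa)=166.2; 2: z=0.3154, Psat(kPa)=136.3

At the bubble point ψ → 0, so ΣzᵢKᵢ = 1 with Kᵢ = Pᵢˢᵃᵗ/P ⇒ P = ΣzᵢPᵢˢᵃᵗ.
P = 0.6846·166.2 + 0.3154·136.3 = 156.7695 kPa
yᵢ = zᵢPᵢˢᵃᵗ/P ⇒ y_1 = 0.6846·166.2/156.7695 = 0.7258

Pbub = 156.7695 kPa, y_1 = 0.7258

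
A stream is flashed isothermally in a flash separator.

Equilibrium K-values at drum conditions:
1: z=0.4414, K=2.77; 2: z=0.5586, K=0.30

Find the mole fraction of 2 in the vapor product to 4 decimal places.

y_2 = 0.2150

Let ψ = V/F and solve Σ zᵢ(Kᵢ−1)/(1+ψ(Kᵢ−1)) = 0.
g(0) = ΣzᵢKᵢ − 1 = 0.3903 and g(1) = 1 − Σzᵢ/Kᵢ = -1.0214, so a root lies in (0, 1).
Binary case is linear: z₁(K₁−1)(1+ψ(K₂−1)) + z₂(K₂−1)(1+ψ(K₁−1)) = 0
⇒ ψ = [z₁(K₁−1)+z₂(K₂−1)] / [−(K₁−1)(K₂−1)] = 0.39026/1.23900 = 0.3150
Compositions from xᵢ = zᵢ/(1+ψ(Kᵢ−1)), yᵢ = Kᵢxᵢ:
  1: x = 0.2834, y = 0.7850
  2: x = 0.7166, y = 0.2150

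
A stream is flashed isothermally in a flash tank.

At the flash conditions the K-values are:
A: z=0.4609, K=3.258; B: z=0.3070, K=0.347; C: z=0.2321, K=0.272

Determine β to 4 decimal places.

β = 0.4330

Newton–Raphson from β = 0.5:
  β = 0.5000: g = -0.07450, g' = -1.1111 → β = 0.4329
  β = 0.4329: g = 0.00003, g' = -1.1176 → β = 0.4330
Converged at β = 0.4330.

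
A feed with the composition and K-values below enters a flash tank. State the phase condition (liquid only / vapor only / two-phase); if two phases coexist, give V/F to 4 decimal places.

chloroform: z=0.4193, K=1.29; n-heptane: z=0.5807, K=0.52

ΣzᵢKᵢ = 0.8429; Σzᵢ/Kᵢ = 1.4418.
Since ΣzᵢKᵢ < 1 the mixture is below its bubble point — single liquid phase.

liquid only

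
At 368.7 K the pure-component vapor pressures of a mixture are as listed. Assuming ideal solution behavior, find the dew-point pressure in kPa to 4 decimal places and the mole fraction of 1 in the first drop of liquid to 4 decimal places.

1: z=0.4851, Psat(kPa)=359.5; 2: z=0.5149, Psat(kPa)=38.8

Pdew = 68.3995 kPa, x_1 = 0.0923

At the dew point ψ → 1, so Σzᵢ/Kᵢ = 1 with Kᵢ = Pᵢˢᵃᵗ/P ⇒ 1/P = Σzᵢ/Pᵢˢᵃᵗ.
1/P = 0.4851/359.5 + 0.5149/38.8 = 0.0146200 ⇒ P = 68.3995 kPa
xᵢ = zᵢP/Pᵢˢᵃᵗ ⇒ x_1 = 0.4851·68.3995/359.5 = 0.0923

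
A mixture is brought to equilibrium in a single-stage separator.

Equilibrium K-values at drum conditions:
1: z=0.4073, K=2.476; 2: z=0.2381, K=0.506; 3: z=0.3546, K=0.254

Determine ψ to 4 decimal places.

ψ = 0.2263

Iterate (Newton) starting at ψ = 0.5:
  ψ = 0.5000: g = -0.23220, g' = -0.8982 → ψ = 0.2415
  ψ = 0.2415: g = -0.01300, g' = -0.8508 → ψ = 0.2262
  ψ = 0.2262: g = 0.00005, g' = -0.8580 → ψ = 0.2263
Converged at ψ = 0.2263.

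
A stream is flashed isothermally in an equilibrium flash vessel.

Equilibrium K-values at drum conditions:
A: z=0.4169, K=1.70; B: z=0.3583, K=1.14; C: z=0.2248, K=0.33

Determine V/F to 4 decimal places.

V/F = 0.5998

Rachford–Rice: g(V/F) = Σ zᵢ(Kᵢ−1)/(1+V/F(Kᵢ−1)) = 0.
Feasibility: ΣzᵢKᵢ = 1.1914, Σzᵢ/Kᵢ = 1.2407 — both > 1, two phases present.
Newton iteration, V/F⁰ = 0.44:
  V/F = 0.4400: g = 0.05678, g' = -0.3286 → V/F = 0.6128
  V/F = 0.6128: g = -0.00512, g' = -0.3965 → V/F = 0.5999
  V/F = 0.5999: g = -0.00005, g' = -0.3894 → V/F = 0.5998
Converged at V/F = 0.5998.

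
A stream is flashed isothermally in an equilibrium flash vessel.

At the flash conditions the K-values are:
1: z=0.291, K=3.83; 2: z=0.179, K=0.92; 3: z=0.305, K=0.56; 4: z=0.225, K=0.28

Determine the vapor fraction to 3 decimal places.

Newton–Raphson from ψ = 0.52:
  ψ = 0.520: g = -0.1147, g' = -0.780 → ψ = 0.373
  ψ = 0.373: g = 0.0039, g' = -0.855 → ψ = 0.377
Converged at ψ = 0.377.

ψ = 0.377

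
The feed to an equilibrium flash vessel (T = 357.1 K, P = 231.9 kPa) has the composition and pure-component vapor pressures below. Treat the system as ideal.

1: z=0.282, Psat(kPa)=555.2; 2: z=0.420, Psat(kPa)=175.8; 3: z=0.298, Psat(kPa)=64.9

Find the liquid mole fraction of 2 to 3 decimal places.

Raoult's law: Kᵢ = Pᵢˢᵃᵗ/P = Pᵢˢᵃᵗ/231.9.
  K_1 = 555.2/231.9 = 2.39414, K_2 = 175.8/231.9 = 0.75809, K_3 = 64.9/231.9 = 0.27986
Rachford–Rice: g(ψ) = Σ zᵢ(Kᵢ−1)/(1+ψ(Kᵢ−1)) = 0.
Check two-phase: ΣzᵢKᵢ = 1.077 > 1 and Σzᵢ/Kᵢ = 1.737 > 1, so g(0) = 0.077 > 0 and g(1) = -0.737 < 0.
Newton–Raphson from ψ = 0.64:
  ψ = 0.640: g = -0.3105, g' = -0.719 → ψ = 0.208
  ψ = 0.208: g = -0.0548, g' = -0.570 → ψ = 0.112
  ψ = 0.112: g = 0.0021, g' = -0.619 → ψ = 0.116
Converged at ψ = 0.116.
Compositions from xᵢ = zᵢ/(1+ψ(Kᵢ−1)), yᵢ = Kᵢxᵢ:
  1: x = 0.243, y = 0.581
  2: x = 0.432, y = 0.328
  3: x = 0.325, y = 0.091

x_2 = 0.432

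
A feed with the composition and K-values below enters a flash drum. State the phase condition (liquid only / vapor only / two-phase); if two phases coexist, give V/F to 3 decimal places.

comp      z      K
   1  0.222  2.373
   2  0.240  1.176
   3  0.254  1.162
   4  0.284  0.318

ΣzᵢKᵢ = 1.195; Σzᵢ/Kᵢ = 1.409.
Both exceed 1, so a two-phase solution exists.
Newton iteration, ψ⁰ = 0.49:
  ψ = 0.490: g = -0.0317, g' = -0.460 → ψ = 0.421
  ψ = 0.421: g = -0.0007, g' = -0.440 → ψ = 0.419
Converged at ψ = 0.419.

two-phase, V/F = 0.419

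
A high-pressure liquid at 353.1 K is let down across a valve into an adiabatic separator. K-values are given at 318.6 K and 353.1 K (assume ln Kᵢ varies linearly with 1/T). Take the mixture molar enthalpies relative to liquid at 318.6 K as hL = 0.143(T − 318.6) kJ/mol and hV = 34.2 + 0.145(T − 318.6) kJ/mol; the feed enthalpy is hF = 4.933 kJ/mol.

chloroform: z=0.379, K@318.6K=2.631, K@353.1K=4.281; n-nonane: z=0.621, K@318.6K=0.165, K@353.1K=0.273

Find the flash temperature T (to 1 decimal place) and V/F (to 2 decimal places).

T = 323.5 K, V/F = 0.12

Adiabatic flash: solve Rachford–Rice at each trial T, then check hF = ψ·hV(T) + (1−ψ)·hL(T).
  T = 318.6 K: K = (2.631, 0.165), RR gives ψ = 0.073, H_out = 2.502 kJ/mol
  T = 353.1 K: K = (4.281, 0.273), RR gives ψ = 0.332, H_out = 16.312 kJ/mol
  T = 335.9 K: K = (3.401, 0.215), RR gives ψ = 0.224, H_out = 10.150 kJ/mol
  T = 327.2 K: K = (2.999, 0.189), RR gives ψ = 0.157, H_out = 6.590 kJ/mol
  T = 322.9 K: K = (2.811, 0.177), RR gives ψ = 0.118, H_out = 4.636 kJ/mol
  T = 325.0 K: K = (2.902, 0.183), RR gives ψ = 0.137, H_out = 5.610 kJ/mol
Linear interpolation between T = 322.9 (H_out = 4.636) and T = 325.0 (H_out = 5.610) on hF = 4.933 gives T ≈ 323.5 K, at which ψ = 0.12.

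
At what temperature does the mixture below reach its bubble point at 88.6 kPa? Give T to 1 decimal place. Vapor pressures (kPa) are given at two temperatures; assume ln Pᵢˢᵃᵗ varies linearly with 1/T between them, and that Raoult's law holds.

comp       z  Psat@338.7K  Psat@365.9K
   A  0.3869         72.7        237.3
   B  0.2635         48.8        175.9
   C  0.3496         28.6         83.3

Bubble-point temperature: ΣzᵢPᵢˢᵃᵗ(T) = P. Interpolate ln Pᵢˢᵃᵗ = aᵢ + bᵢ/T.
  T = 338.7 K: ΣzᵢPᵢˢᵃᵗ = 50.98 kPa
  T = 365.9 K: ΣzᵢPᵢˢᵃᵗ = 167.28 kPa
  T = 352.3 K: ΣzᵢPᵢˢᵃᵗ = 94.44 kPa
  T = 345.5 K: ΣzᵢPᵢˢᵃᵗ = 69.80 kPa
  T = 348.9 K: ΣzᵢPᵢˢᵃᵗ = 81.30 kPa
  T = 350.6 K: ΣzᵢPᵢˢᵃᵗ = 87.66 kPa
Interpolating between 350.6 K and 352.3 K gives T ≈ 350.8 K.

T = 350.8 K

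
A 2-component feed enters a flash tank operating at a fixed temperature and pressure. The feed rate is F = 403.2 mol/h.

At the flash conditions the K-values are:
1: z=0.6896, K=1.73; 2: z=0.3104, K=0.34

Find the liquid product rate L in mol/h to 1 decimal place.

Material balance + equilibrium reduce to Σ zᵢ(Kᵢ−1)/(1+V/F(Kᵢ−1)) = 0.
g(0) = ΣzᵢKᵢ − 1 = 0.2985 and g(1) = 1 − Σzᵢ/Kᵢ = -0.3116, so a root lies in (0, 1).
Newton iteration, V/F⁰ = 0.63:
  V/F = 0.6300: g = -0.00585, g' = -0.5686 → V/F = 0.6197
  V/F = 0.6197: g = -0.00004, g' = -0.5613 → V/F = 0.6196
Converged at V/F = 0.6196.
Then V = V/F·F = 0.6196·403.2 = 249.8 mol/h and L = F − V = 153.4 mol/h.

L = 153.4 mol/h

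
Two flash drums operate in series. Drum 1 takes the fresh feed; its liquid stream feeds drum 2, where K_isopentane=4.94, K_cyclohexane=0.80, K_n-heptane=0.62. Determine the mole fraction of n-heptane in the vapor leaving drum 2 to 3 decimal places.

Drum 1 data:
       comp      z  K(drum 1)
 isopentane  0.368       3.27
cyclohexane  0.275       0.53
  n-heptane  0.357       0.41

Drum 1:
Let ψ₁ = V/F and solve Σ zᵢ(Kᵢ−1)/(1+ψ₁(Kᵢ−1)) = 0.
Feasibility: ΣzᵢKᵢ = 1.495, Σzᵢ/Kᵢ = 1.502 — both > 1, two phases present.
Newton iteration, ψ₁⁰ = 0.62:
  ψ₁ = 0.620: g = -0.1675, g' = -0.757 → ψ₁ = 0.399
  ψ₁ = 0.399: g = 0.0040, g' = -0.827 → ψ₁ = 0.404
Converged at ψ₁ = 0.404.
Drum-1 compositions:
  isopentane: x = 0.192, y = 0.628
  cyclohexane: x = 0.339, y = 0.180
  n-heptane: x = 0.469, y = 0.192
Drum-2 feed = drum-1 liquid: z₂ = (0.1921, 0.3394, 0.4686).
Drum 2:
Let ψ₂ = V/F and solve Σ zᵢ(Kᵢ−1)/(1+ψ₂(Kᵢ−1)) = 0.
Feasibility: ΣzᵢKᵢ = 1.511, Σzᵢ/Kᵢ = 1.219 — both > 1, two phases present.
Iterate (Newton) starting at ψ₂ = 0.5:
  ψ₂ = 0.500: g = -0.0405, g' = -0.458 → ψ₂ = 0.412
  ψ₂ = 0.412: g = 0.0036, g' = -0.545 → ψ₂ = 0.418
Converged at ψ₂ = 0.418.
  isopentane: x = 0.073, y = 0.358
  cyclohexane: x = 0.370, y = 0.296
  n-heptane: x = 0.557, y = 0.345

y_n-heptane (drum 2) = 0.345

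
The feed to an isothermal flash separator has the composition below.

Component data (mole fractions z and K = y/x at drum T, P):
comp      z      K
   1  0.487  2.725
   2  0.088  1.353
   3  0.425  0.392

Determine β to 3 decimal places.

Rachford–Rice: g(β) = Σ zᵢ(Kᵢ−1)/(1+β(Kᵢ−1)) = 0.
Check two-phase: ΣzᵢKᵢ = 1.613 > 1 and Σzᵢ/Kᵢ = 1.328 > 1, so g(0) = 0.613 > 0 and g(1) = -0.328 < 0.
Newton iteration, β⁰ = 0.62:
  β = 0.620: g = 0.0167, g' = -0.750 → β = 0.642
Converged at β = 0.642.

β = 0.642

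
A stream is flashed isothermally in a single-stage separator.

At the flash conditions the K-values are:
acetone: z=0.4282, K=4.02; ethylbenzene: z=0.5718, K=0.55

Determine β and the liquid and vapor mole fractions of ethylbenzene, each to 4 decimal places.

Let β = V/F and solve Σ zᵢ(Kᵢ−1)/(1+β(Kᵢ−1)) = 0.
Feasibility: ΣzᵢKᵢ = 2.0359, Σzᵢ/Kᵢ = 1.1462 — both > 1, two phases present.
Newton iteration, β⁰ = 0.4:
  β = 0.4000: g = 0.27188, g' = -0.9733 → β = 0.6793
  β = 0.6793: g = 0.05315, g' = -0.6596 → β = 0.7599
  β = 0.7599: g = 0.00143, g' = -0.6271 → β = 0.7622
Converged at β = 0.7622.
Compositions from xᵢ = zᵢ/(1+β(Kᵢ−1)), yᵢ = Kᵢxᵢ:
  acetone: x = 0.1297, y = 0.5213
  ethylbenzene: x = 0.8703, y = 0.4787

β = 0.7622, x_ethylbenzene = 0.8703, y_ethylbenzene = 0.4787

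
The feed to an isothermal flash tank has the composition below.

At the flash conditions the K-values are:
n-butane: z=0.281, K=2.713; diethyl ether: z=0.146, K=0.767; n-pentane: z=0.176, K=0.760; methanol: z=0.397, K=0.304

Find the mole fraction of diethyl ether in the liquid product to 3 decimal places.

x_diethyl ether = 0.151

Material balance + equilibrium reduce to Σ zᵢ(Kᵢ−1)/(1+β(Kᵢ−1)) = 0.
g(0) = ΣzᵢKᵢ − 1 = 0.129 and g(1) = 1 − Σzᵢ/Kᵢ = -0.831, so a root lies in (0, 1).
Iterate (Newton) starting at β = 0.5:
  β = 0.500: g = -0.2510, g' = -0.715 → β = 0.149
  β = 0.149: g = -0.0038, g' = -0.782 → β = 0.144
Converged at β = 0.144.
Compositions from xᵢ = zᵢ/(1+β(Kᵢ−1)), yᵢ = Kᵢxᵢ:
  n-butane: x = 0.225, y = 0.611
  diethyl ether: x = 0.151, y = 0.116
  n-pentane: x = 0.182, y = 0.139
  methanol: x = 0.441, y = 0.134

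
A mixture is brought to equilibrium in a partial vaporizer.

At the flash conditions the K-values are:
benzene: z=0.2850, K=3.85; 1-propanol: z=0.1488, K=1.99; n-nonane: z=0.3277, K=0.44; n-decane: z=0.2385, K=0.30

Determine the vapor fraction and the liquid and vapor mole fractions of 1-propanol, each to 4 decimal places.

ψ = 0.4172, x_1-propanol = 0.1053, y_1-propanol = 0.2096

Let ψ = V/F and solve Σ zᵢ(Kᵢ−1)/(1+ψ(Kᵢ−1)) = 0.
Check two-phase: ΣzᵢKᵢ = 1.6091 > 1 and Σzᵢ/Kᵢ = 1.6886 > 1, so g(0) = 0.6091 > 0 and g(1) = -0.6886 < 0.
Newton–Raphson from ψ = 0.49:
  ψ = 0.4900: g = -0.06890, g' = -0.9351 → ψ = 0.4163
  ψ = 0.4163: g = 0.00088, g' = -0.9648 → ψ = 0.4172
Converged at ψ = 0.4172.
Compositions from xᵢ = zᵢ/(1+ψ(Kᵢ−1)), yᵢ = Kᵢxᵢ:
  benzene: x = 0.1302, y = 0.5012
  1-propanol: x = 0.1053, y = 0.2096
  n-nonane: x = 0.4276, y = 0.1881
  n-decane: x = 0.3369, y = 0.1011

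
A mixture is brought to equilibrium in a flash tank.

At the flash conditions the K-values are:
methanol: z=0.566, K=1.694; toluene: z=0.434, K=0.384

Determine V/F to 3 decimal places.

Material balance + equilibrium reduce to Σ zᵢ(Kᵢ−1)/(1+V/F(Kᵢ−1)) = 0.
Feasibility: ΣzᵢKᵢ = 1.125, Σzᵢ/Kᵢ = 1.464 — both > 1, two phases present.
Binary case is linear: z₁(K₁−1)(1+V/F(K₂−1)) + z₂(K₂−1)(1+V/F(K₁−1)) = 0
⇒ V/F = [z₁(K₁−1)+z₂(K₂−1)] / [−(K₁−1)(K₂−1)] = 0.1255/0.4275 = 0.293

V/F = 0.293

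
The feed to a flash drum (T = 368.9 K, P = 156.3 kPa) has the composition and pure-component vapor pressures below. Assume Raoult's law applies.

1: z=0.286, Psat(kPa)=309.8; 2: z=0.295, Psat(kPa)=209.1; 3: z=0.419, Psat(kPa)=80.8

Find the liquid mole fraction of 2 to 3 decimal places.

Raoult's law: Kᵢ = Pᵢˢᵃᵗ/P = Pᵢˢᵃᵗ/156.3.
  K_1 = 309.8/156.3 = 1.98209, K_2 = 209.1/156.3 = 1.33781, K_3 = 80.8/156.3 = 0.51695
Rachford–Rice: g(V/F) = Σ zᵢ(Kᵢ−1)/(1+V/F(Kᵢ−1)) = 0.
Feasibility: ΣzᵢKᵢ = 1.178, Σzᵢ/Kᵢ = 1.175 — both > 1, two phases present.
Newton iteration, V/F⁰ = 0.55:
  V/F = 0.550: g = -0.0092, g' = -0.322 → V/F = 0.521
Converged at V/F = 0.521.
Compositions from xᵢ = zᵢ/(1+V/F(Kᵢ−1)), yᵢ = Kᵢxᵢ:
  1: x = 0.189, y = 0.375
  2: x = 0.251, y = 0.336
  3: x = 0.560, y = 0.289

x_2 = 0.251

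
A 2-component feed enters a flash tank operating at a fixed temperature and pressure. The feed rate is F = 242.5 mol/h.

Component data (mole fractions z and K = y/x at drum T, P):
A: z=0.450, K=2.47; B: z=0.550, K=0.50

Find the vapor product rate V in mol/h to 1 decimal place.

V = 127.5 mol/h

Rachford–Rice: g(V/F) = Σ zᵢ(Kᵢ−1)/(1+V/F(Kᵢ−1)) = 0.
Check two-phase: ΣzᵢKᵢ = 1.387 > 1 and Σzᵢ/Kᵢ = 1.282 > 1, so g(0) = 0.387 > 0 and g(1) = -0.282 < 0.
Binary case is linear: z₁(K₁−1)(1+V/F(K₂−1)) + z₂(K₂−1)(1+V/F(K₁−1)) = 0
⇒ V/F = [z₁(K₁−1)+z₂(K₂−1)] / [−(K₁−1)(K₂−1)] = 0.3865/0.7350 = 0.526
Then V = V/F·F = 0.5259·242.5 = 127.5 mol/h and L = F − V = 115.0 mol/h.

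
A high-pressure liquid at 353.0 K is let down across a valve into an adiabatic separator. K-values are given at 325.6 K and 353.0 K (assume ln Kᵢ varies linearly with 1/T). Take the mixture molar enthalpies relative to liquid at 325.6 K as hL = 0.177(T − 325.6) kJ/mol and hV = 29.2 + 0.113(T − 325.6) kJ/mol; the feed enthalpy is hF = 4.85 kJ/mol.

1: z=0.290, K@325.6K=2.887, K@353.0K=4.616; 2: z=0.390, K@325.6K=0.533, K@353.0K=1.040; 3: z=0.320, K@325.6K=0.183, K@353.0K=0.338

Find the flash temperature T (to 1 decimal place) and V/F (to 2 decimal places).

Adiabatic flash: solve Rachford–Rice at each trial T, then check hF = ψ·hV(T) + (1−ψ)·hL(T).
  T = 325.6 K: K = (2.887, 0.533, 0.183), RR gives ψ = 0.086, H_out = 2.508 kJ/mol
  T = 353.0 K: K = (4.616, 1.040, 0.338), RR gives ψ = 0.593, H_out = 21.125 kJ/mol
  T = 339.3 K: K = (3.685, 0.755, 0.252), RR gives ψ = 0.320, H_out = 11.494 kJ/mol
  T = 332.5 K: K = (3.273, 0.637, 0.216), RR gives ψ = 0.203, H_out = 7.054 kJ/mol
  T = 329.1 K: K = (3.079, 0.584, 0.199), RR gives ψ = 0.146, H_out = 4.838 kJ/mol
  T = 330.8 K: K = (3.175, 0.610, 0.207), RR gives ψ = 0.174, H_out = 5.949 kJ/mol
Linear interpolation between T = 329.1 (H_out = 4.838) and T = 330.8 (H_out = 5.949) on hF = 4.85 gives T ≈ 329.1 K, at which ψ = 0.15.

T = 329.1 K, V/F = 0.15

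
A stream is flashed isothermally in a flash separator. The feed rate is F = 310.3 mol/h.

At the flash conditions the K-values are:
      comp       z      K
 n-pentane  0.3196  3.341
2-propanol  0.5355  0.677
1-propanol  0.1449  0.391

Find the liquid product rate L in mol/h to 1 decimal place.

Let ψ = V/F and solve Σ zᵢ(Kᵢ−1)/(1+ψ(Kᵢ−1)) = 0.
Feasibility: ΣzᵢKᵢ = 1.4870, Σzᵢ/Kᵢ = 1.2572 — both > 1, two phases present.
Newton iteration, ψ⁰ = 0.36:
  ψ = 0.3600: g = 0.09726, g' = -0.6755 → ψ = 0.5040
  ψ = 0.5040: g = 0.00931, g' = -0.5602 → ψ = 0.5206
  ψ = 0.5206: g = 0.00007, g' = -0.5518 → ψ = 0.5207
Converged at ψ = 0.5207.
Then V = ψ·F = 0.5207·310.3 = 161.6 mol/h and L = F − V = 148.7 mol/h.

L = 148.7 mol/h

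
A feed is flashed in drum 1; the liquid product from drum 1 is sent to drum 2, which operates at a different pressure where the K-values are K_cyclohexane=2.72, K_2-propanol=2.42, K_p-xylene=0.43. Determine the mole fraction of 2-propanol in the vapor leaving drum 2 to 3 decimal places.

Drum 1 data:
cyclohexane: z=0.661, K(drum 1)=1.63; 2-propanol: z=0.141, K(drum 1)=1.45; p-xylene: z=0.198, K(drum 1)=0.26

Drum 1:
Newton iteration, ψ₁⁰ = 0.43:
  ψ₁ = 0.430: g = 0.1659, g' = -0.416 → ψ₁ = 0.829
  ψ₁ = 0.829: g = -0.0594, g' = -0.854 → ψ₁ = 0.760
  ψ₁ = 0.760: g = -0.0057, g' = -0.701 → ψ₁ = 0.752
  ψ₁ = 0.752: g = -0.0001, g' = -0.687 → ψ₁ = 0.751
Converged at ψ₁ = 0.751.
Drum-1 compositions:
  cyclohexane: x = 0.449, y = 0.731
  2-propanol: x = 0.105, y = 0.153
  p-xylene: x = 0.446, y = 0.116
Drum-2 feed = drum-1 liquid: z₂ = (0.4486, 0.1054, 0.4460).
Drum 2:
Let ψ₂ = V/F and solve Σ zᵢ(Kᵢ−1)/(1+ψ₂(Kᵢ−1)) = 0.
Check two-phase: ΣzᵢKᵢ = 1.667 > 1 and Σzᵢ/Kᵢ = 1.246 > 1, so g(0) = 0.667 > 0 and g(1) = -0.246 < 0.
Iterate (Newton) starting at ψ₂ = 0.5:
  ψ₂ = 0.500: g = 0.1468, g' = -0.740 → ψ₂ = 0.698
  ψ₂ = 0.698: g = 0.0033, g' = -0.727 → ψ₂ = 0.703
Converged at ψ₂ = 0.703.
  cyclohexane: x = 0.203, y = 0.552
  2-propanol: x = 0.053, y = 0.128
  p-xylene: x = 0.744, y = 0.320

y_2-propanol (drum 2) = 0.128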